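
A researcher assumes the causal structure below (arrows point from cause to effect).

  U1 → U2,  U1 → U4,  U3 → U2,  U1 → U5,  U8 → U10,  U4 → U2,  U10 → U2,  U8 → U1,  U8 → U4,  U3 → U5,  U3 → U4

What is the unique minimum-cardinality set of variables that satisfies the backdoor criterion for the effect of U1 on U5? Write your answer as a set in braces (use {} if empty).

{}

Variables eligible for adjustment (non-descendants of U1, excluding U1 and U5): {U10, U3, U8}.
Backdoor paths from U1 to U5:
  P1: U1 <- U8 -> U10 -> U2 <- U3 -> U5
  P2: U1 <- U8 -> U10 -> U2 <- U4 <- U3 -> U5
  P3: U1 <- U8 -> U4 <- U3 -> U5
  P4: U1 <- U8 -> U4 -> U2 <- U3 -> U5
Each backdoor path contains an unconditioned collider, so every path is already blocked with the empty conditioning set:
  P1: blocked at collider U2 (neither it nor any descendant is in the conditioning set).
  P2: blocked at collider U2 (neither it nor any descendant is in the conditioning set).
  P3: blocked at collider U4 (neither it nor any descendant is in the conditioning set).
  P4: blocked at collider U2 (neither it nor any descendant is in the conditioning set).
The empty set is therefore the unique smallest valid set.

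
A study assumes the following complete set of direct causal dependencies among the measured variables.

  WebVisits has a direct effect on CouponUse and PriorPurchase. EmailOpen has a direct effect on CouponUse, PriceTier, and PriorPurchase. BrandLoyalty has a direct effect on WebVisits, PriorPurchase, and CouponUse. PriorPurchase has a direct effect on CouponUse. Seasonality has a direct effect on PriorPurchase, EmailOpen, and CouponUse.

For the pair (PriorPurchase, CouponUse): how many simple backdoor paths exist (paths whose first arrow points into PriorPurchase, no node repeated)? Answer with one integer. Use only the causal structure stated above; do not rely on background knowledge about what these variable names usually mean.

A backdoor path from PriorPurchase to CouponUse is any simple undirected path whose first edge points into PriorPurchase (i.e. leaves PriorPurchase via a parent).
Parents of PriorPurchase: {BrandLoyalty, EmailOpen, Seasonality, WebVisits}.
Enumerating:
  P1: PriorPurchase <- BrandLoyalty -> WebVisits -> CouponUse
  P2: PriorPurchase <- BrandLoyalty -> CouponUse
  P3: PriorPurchase <- Seasonality -> EmailOpen -> CouponUse
  P4: PriorPurchase <- Seasonality -> CouponUse
  P5: PriorPurchase <- WebVisits <- BrandLoyalty -> CouponUse
  P6: PriorPurchase <- WebVisits -> CouponUse
  P7: PriorPurchase <- EmailOpen <- Seasonality -> CouponUse
  P8: PriorPurchase <- EmailOpen -> CouponUse
That exhausts the simple backdoor paths. Count: 8.

8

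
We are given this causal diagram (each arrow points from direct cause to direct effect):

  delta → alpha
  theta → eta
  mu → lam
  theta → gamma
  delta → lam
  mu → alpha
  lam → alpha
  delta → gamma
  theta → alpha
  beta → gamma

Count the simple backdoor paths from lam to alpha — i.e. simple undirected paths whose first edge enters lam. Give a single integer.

A backdoor path from lam to alpha is any simple undirected path whose first edge points into lam (i.e. leaves lam via a parent).
Parents of lam: {delta, mu}.
Enumerating:
  P1: lam <- mu -> alpha
  P2: lam <- delta -> gamma <- theta -> alpha
  P3: lam <- delta -> alpha
That exhausts the simple backdoor paths. Count: 3.

3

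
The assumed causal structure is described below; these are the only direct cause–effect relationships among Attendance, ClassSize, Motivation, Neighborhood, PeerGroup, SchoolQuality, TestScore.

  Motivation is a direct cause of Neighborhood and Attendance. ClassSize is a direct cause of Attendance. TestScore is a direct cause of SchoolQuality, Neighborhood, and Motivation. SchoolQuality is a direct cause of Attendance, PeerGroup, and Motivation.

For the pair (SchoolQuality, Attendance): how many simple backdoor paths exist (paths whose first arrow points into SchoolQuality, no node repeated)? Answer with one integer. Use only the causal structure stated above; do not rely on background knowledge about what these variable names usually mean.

2

A backdoor path from SchoolQuality to Attendance is any simple undirected path whose first edge points into SchoolQuality (i.e. leaves SchoolQuality via a parent).
Parents of SchoolQuality: {TestScore}.
Enumerating:
  P1: SchoolQuality <- TestScore -> Motivation -> Attendance
  P2: SchoolQuality <- TestScore -> Neighborhood <- Motivation -> Attendance
That exhausts the simple backdoor paths. Count: 2.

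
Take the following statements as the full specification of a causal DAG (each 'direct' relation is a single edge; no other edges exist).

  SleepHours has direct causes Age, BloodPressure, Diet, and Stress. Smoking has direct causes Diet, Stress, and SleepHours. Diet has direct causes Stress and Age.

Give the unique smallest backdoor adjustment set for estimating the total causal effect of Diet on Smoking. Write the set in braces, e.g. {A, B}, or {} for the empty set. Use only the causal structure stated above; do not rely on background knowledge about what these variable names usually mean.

{Age, Stress}

Variables eligible for adjustment (non-descendants of Diet, excluding Diet and Smoking): {Age, BloodPressure, Stress}.
Backdoor paths from Diet to Smoking:
  P1: Diet <- Age -> SleepHours <- Stress -> Smoking
  P2: Diet <- Age -> SleepHours -> Smoking
  P3: Diet <- Stress -> SleepHours -> Smoking
  P4: Diet <- Stress -> Smoking
The empty set is not sufficient: P2 (Diet <- Age -> SleepHours -> Smoking) has no collider blocking it and no conditioned non-collider, so it is open.
Try {Age, Stress}:
  P1: blocked at fork node Age ∈ conditioning set.
  P2: blocked at fork node Age ∈ conditioning set.
  P3: blocked at fork node Stress ∈ conditioning set.
  P4: blocked at fork node Stress ∈ conditioning set.
{Age, Stress} contains no descendant of Diet and blocks every backdoor path.
Every element of {Age, Stress} is needed (dropping Age leaves P2 open; dropping Stress leaves P3 open), so no proper subset is valid.
Among all size-2 subsets of the eligible variables, only {Age, Stress} blocks every backdoor path, so it is the unique smallest valid adjustment set.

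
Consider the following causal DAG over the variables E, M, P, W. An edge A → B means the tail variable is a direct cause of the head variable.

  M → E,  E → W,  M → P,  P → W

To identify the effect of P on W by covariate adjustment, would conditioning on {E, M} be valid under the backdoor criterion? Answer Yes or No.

Backdoor paths from P to W (paths whose first edge points into P):
  P1: P <- M -> E -> W
Condition 1 (no descendant of P in the set): holds — descendants of P are {W}; none are in {E, M}.
Condition 2 (every backdoor path blocked by {E, M}):
  P1: blocked at fork node M ∈ conditioning set.
{E, M} satisfies the backdoor criterion.

Yes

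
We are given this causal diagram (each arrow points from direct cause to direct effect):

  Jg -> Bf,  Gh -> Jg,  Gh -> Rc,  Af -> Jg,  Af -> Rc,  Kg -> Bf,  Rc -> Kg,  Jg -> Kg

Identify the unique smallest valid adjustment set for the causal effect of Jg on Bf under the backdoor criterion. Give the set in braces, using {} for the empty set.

Variables eligible for adjustment (non-descendants of Jg, excluding Jg and Bf): {Af, Gh, Rc}.
Backdoor paths from Jg to Bf:
  P1: Jg <- Gh -> Rc -> Kg -> Bf
  P2: Jg <- Af -> Rc -> Kg -> Bf
The empty set is not sufficient: P1 (Jg <- Gh -> Rc -> Kg -> Bf) has no collider blocking it and no conditioned non-collider, so it is open.
Try {Rc}:
  P1: blocked at chain node Rc ∈ conditioning set.
  P2: blocked at chain node Rc ∈ conditioning set.
{Rc} contains no descendant of Jg and blocks every backdoor path.
No other singleton works — e.g. {Gh} leaves P2 open — so {Rc} is the unique smallest valid adjustment set.

{Rc}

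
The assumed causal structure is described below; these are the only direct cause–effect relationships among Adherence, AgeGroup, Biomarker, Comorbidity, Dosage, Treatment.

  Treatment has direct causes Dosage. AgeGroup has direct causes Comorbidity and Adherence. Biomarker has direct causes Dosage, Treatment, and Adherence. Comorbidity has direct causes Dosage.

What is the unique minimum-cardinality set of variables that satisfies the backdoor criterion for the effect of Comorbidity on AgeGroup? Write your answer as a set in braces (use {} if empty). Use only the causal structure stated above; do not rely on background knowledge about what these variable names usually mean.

{}

Variables eligible for adjustment (non-descendants of Comorbidity, excluding Comorbidity and AgeGroup): {Adherence, Biomarker, Dosage, Treatment}.
Backdoor paths from Comorbidity to AgeGroup:
  P1: Comorbidity <- Dosage -> Treatment -> Biomarker <- Adherence -> AgeGroup
  P2: Comorbidity <- Dosage -> Biomarker <- Adherence -> AgeGroup
Each backdoor path contains an unconditioned collider, so every path is already blocked with the empty conditioning set:
  P1: blocked at collider Biomarker (neither it nor any descendant is in the conditioning set).
  P2: blocked at collider Biomarker (neither it nor any descendant is in the conditioning set).
The empty set is therefore the unique smallest valid set.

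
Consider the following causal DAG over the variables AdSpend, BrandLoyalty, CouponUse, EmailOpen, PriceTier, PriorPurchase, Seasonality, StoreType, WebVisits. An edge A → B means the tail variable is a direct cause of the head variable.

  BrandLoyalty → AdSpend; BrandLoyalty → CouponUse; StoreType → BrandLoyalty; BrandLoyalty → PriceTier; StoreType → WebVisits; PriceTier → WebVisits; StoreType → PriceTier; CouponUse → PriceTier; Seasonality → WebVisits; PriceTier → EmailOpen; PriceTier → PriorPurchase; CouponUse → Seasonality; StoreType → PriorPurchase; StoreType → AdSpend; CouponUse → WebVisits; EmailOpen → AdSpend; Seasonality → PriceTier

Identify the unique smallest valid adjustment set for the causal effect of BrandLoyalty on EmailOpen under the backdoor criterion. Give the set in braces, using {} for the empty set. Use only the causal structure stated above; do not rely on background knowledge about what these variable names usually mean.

{StoreType}

Variables eligible for adjustment (non-descendants of BrandLoyalty, excluding BrandLoyalty and EmailOpen): {StoreType}.
Backdoor paths from BrandLoyalty to EmailOpen:
  P1: BrandLoyalty <- StoreType -> PriceTier -> EmailOpen
  P2: BrandLoyalty <- StoreType -> WebVisits <- CouponUse -> Seasonality -> PriceTier -> EmailOpen
  P3: BrandLoyalty <- StoreType -> WebVisits <- CouponUse -> PriceTier -> EmailOpen
  P4: BrandLoyalty <- StoreType -> WebVisits <- Seasonality <- CouponUse -> PriceTier -> EmailOpen
  P5: BrandLoyalty <- StoreType -> WebVisits <- Seasonality -> PriceTier -> EmailOpen
  P6: BrandLoyalty <- StoreType -> WebVisits <- PriceTier -> EmailOpen
  P7: BrandLoyalty <- StoreType -> PriorPurchase <- PriceTier -> EmailOpen
  P8: BrandLoyalty <- StoreType -> AdSpend <- EmailOpen
The empty set is not sufficient: P1 (BrandLoyalty <- StoreType -> PriceTier -> EmailOpen) has no collider blocking it and no conditioned non-collider, so it is open.
Try {StoreType}:
  P1: blocked at fork node StoreType ∈ conditioning set.
  P2: blocked at fork node StoreType ∈ conditioning set.
  P3: blocked at fork node StoreType ∈ conditioning set.
  P4: blocked at fork node StoreType ∈ conditioning set.
  P5: blocked at fork node StoreType ∈ conditioning set.
  P6: blocked at fork node StoreType ∈ conditioning set.
  P7: blocked at fork node StoreType ∈ conditioning set.
  P8: blocked at fork node StoreType ∈ conditioning set.
{StoreType} contains no descendant of BrandLoyalty and blocks every backdoor path.
{StoreType} is the unique smallest valid adjustment set.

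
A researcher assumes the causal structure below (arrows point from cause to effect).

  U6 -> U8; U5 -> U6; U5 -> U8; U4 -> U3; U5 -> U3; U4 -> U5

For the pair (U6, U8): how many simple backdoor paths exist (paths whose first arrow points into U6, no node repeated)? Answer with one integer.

A backdoor path from U6 to U8 is any simple undirected path whose first edge points into U6 (i.e. leaves U6 via a parent).
Parents of U6: {U5}.
Enumerating:
  P1: U6 <- U5 -> U8
That exhausts the simple backdoor paths. Count: 1.

1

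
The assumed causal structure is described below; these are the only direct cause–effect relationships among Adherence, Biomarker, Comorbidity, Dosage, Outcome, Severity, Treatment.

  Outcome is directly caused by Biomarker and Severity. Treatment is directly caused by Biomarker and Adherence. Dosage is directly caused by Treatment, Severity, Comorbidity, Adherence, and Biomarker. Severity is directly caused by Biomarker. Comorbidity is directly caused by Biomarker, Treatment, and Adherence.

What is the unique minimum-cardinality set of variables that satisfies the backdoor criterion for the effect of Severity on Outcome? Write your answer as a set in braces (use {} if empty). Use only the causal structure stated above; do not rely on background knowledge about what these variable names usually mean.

Variables eligible for adjustment (non-descendants of Severity, excluding Severity and Outcome): {Adherence, Biomarker, Comorbidity, Treatment}.
Backdoor paths from Severity to Outcome:
  P1: Severity <- Biomarker -> Outcome
The empty set is not sufficient: P1 (Severity <- Biomarker -> Outcome) has no collider blocking it and no conditioned non-collider, so it is open.
Try {Biomarker}:
  P1: blocked at fork node Biomarker ∈ conditioning set.
{Biomarker} contains no descendant of Severity and blocks every backdoor path.
No other singleton works — e.g. {Adherence} leaves P1 open — so {Biomarker} is the unique smallest valid adjustment set.

{Biomarker}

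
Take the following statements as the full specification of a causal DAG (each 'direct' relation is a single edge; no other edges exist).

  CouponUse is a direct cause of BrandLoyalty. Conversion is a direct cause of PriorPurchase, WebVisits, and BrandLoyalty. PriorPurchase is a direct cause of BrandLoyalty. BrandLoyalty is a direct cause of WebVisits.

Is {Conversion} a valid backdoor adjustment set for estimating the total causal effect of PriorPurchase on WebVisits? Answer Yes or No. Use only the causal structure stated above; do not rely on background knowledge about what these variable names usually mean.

Yes

Backdoor paths from PriorPurchase to WebVisits (paths whose first edge points into PriorPurchase):
  P1: PriorPurchase <- Conversion -> BrandLoyalty -> WebVisits
  P2: PriorPurchase <- Conversion -> WebVisits
Condition 1 (no descendant of PriorPurchase in the set): holds — descendants of PriorPurchase are {BrandLoyalty, WebVisits}; none are in {Conversion}.
Condition 2 (every backdoor path blocked by {Conversion}):
  P1: blocked at fork node Conversion ∈ conditioning set.
  P2: blocked at fork node Conversion ∈ conditioning set.
{Conversion} satisfies the backdoor criterion.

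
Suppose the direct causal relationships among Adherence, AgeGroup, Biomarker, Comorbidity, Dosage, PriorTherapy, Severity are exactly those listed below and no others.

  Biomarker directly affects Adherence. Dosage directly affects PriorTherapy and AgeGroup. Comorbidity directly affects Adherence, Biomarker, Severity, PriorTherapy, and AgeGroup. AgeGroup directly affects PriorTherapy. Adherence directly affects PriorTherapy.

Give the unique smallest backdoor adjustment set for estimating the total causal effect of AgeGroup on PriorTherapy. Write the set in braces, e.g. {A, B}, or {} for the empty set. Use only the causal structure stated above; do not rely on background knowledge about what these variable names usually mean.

Variables eligible for adjustment (non-descendants of AgeGroup, excluding AgeGroup and PriorTherapy): {Adherence, Biomarker, Comorbidity, Dosage, Severity}.
Backdoor paths from AgeGroup to PriorTherapy:
  P1: AgeGroup <- Dosage -> PriorTherapy
  P2: AgeGroup <- Comorbidity -> Biomarker -> Adherence -> PriorTherapy
  P3: AgeGroup <- Comorbidity -> Adherence -> PriorTherapy
  P4: AgeGroup <- Comorbidity -> PriorTherapy
The empty set is not sufficient: P1 (AgeGroup <- Dosage -> PriorTherapy) has no collider blocking it and no conditioned non-collider, so it is open.
Try {Comorbidity, Dosage}:
  P1: blocked at fork node Dosage ∈ conditioning set.
  P2: blocked at fork node Comorbidity ∈ conditioning set.
  P3: blocked at fork node Comorbidity ∈ conditioning set.
  P4: blocked at fork node Comorbidity ∈ conditioning set.
{Comorbidity, Dosage} contains no descendant of AgeGroup and blocks every backdoor path.
Every element of {Comorbidity, Dosage} is needed (dropping Comorbidity leaves P2 open; dropping Dosage leaves P1 open), so no proper subset is valid.
Among all size-2 subsets of the eligible variables, only {Comorbidity, Dosage} blocks every backdoor path, so it is the unique smallest valid adjustment set.

{Comorbidity, Dosage}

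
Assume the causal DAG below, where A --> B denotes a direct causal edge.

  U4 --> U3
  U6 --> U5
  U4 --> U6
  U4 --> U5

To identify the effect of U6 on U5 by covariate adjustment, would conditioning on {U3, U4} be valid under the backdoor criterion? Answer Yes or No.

Yes

Backdoor paths from U6 to U5 (paths whose first edge points into U6):
  P1: U6 <- U4 -> U5
Condition 1 (no descendant of U6 in the set): holds — descendants of U6 are {U5}; none are in {U3, U4}.
Condition 2 (every backdoor path blocked by {U3, U4}):
  P1: blocked at fork node U4 ∈ conditioning set.
{U3, U4} satisfies the backdoor criterion.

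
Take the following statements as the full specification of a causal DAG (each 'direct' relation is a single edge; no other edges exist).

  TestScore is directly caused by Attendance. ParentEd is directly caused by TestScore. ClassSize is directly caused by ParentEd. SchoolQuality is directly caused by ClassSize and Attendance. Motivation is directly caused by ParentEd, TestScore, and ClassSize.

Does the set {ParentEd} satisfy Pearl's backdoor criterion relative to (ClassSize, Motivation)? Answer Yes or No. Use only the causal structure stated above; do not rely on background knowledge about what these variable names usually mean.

Backdoor paths from ClassSize to Motivation (paths whose first edge points into ClassSize):
  P1: ClassSize <- ParentEd <- TestScore -> Motivation
  P2: ClassSize <- ParentEd -> Motivation
Condition 1 (no descendant of ClassSize in the set): holds — descendants of ClassSize are {Motivation, SchoolQuality}; none are in {ParentEd}.
Condition 2 (every backdoor path blocked by {ParentEd}):
  P1: blocked at chain node ParentEd ∈ conditioning set.
  P2: blocked at fork node ParentEd ∈ conditioning set.
{ParentEd} satisfies the backdoor criterion.

Yes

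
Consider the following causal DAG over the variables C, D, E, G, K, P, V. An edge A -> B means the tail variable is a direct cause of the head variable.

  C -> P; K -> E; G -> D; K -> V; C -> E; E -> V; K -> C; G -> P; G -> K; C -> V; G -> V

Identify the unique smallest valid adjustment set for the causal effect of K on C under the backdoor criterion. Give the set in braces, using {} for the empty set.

{}

Variables eligible for adjustment (non-descendants of K, excluding K and C): {D, G}.
Backdoor paths from K to C:
  P1: K <- G -> V <- C
  P2: K <- G -> V <- E <- C
  P3: K <- G -> P <- C
Each backdoor path contains an unconditioned collider, so every path is already blocked with the empty conditioning set:
  P1: blocked at collider V (neither it nor any descendant is in the conditioning set).
  P2: blocked at collider V (neither it nor any descendant is in the conditioning set).
  P3: blocked at collider P (neither it nor any descendant is in the conditioning set).
The empty set is therefore the unique smallest valid set.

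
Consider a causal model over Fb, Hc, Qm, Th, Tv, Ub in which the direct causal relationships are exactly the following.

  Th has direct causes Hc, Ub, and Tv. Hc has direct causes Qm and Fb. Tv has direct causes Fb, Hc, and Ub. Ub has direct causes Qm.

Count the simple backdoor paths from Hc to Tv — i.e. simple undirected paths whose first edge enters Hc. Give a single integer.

3

A backdoor path from Hc to Tv is any simple undirected path whose first edge points into Hc (i.e. leaves Hc via a parent).
Parents of Hc: {Fb, Qm}.
Enumerating:
  P1: Hc <- Fb -> Tv
  P2: Hc <- Qm -> Ub -> Tv
  P3: Hc <- Qm -> Ub -> Th <- Tv
That exhausts the simple backdoor paths. Count: 3.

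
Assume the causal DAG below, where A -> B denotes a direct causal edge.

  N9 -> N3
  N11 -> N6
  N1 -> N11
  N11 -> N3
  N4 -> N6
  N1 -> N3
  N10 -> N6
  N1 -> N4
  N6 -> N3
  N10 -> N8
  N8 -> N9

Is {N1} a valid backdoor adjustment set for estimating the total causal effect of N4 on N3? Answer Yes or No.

Yes

Backdoor paths from N4 to N3 (paths whose first edge points into N4):
  P1: N4 <- N1 -> N11 -> N6 <- N10 -> N8 -> N9 -> N3
  P2: N4 <- N1 -> N11 -> N6 -> N3
  P3: N4 <- N1 -> N11 -> N3
  P4: N4 <- N1 -> N3
Condition 1 (no descendant of N4 in the set): holds — descendants of N4 are {N3, N6}; none are in {N1}.
Condition 2 (every backdoor path blocked by {N1}):
  P1: blocked at fork node N1 ∈ conditioning set.
  P2: blocked at fork node N1 ∈ conditioning set.
  P3: blocked at fork node N1 ∈ conditioning set.
  P4: blocked at fork node N1 ∈ conditioning set.
{N1} satisfies the backdoor criterion.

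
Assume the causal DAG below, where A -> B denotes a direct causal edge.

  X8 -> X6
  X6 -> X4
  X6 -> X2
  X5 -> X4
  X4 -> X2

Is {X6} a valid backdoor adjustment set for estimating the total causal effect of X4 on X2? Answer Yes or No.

Backdoor paths from X4 to X2 (paths whose first edge points into X4):
  P1: X4 <- X6 -> X2
Condition 1 (no descendant of X4 in the set): holds — descendants of X4 are {X2}; none are in {X6}.
Condition 2 (every backdoor path blocked by {X6}):
  P1: blocked at fork node X6 ∈ conditioning set.
{X6} satisfies the backdoor criterion.

Yes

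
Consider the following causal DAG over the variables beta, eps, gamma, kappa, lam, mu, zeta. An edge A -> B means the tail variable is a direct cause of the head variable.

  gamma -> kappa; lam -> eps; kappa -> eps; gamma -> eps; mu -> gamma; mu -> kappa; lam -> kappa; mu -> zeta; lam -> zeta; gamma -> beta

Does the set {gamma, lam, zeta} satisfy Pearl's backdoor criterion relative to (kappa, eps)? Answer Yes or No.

Yes

Backdoor paths from kappa to eps (paths whose first edge points into kappa):
  P1: kappa <- mu -> gamma -> eps
  P2: kappa <- mu -> zeta <- lam -> eps
  P3: kappa <- lam -> eps
  P4: kappa <- lam -> zeta <- mu -> gamma -> eps
  P5: kappa <- gamma <- mu -> zeta <- lam -> eps
  P6: kappa <- gamma -> eps
Condition 1 (no descendant of kappa in the set): holds — descendants of kappa are {eps}; none are in {gamma, lam, zeta}.
Condition 2 (every backdoor path blocked by {gamma, lam, zeta}):
  P1: blocked at chain node gamma ∈ conditioning set.
  P2: blocked at fork node lam ∈ conditioning set.
  P3: blocked at fork node lam ∈ conditioning set.
  P4: blocked at fork node lam ∈ conditioning set.
  P5: blocked at chain node gamma ∈ conditioning set.
  P6: blocked at fork node gamma ∈ conditioning set.
{gamma, lam, zeta} satisfies the backdoor criterion.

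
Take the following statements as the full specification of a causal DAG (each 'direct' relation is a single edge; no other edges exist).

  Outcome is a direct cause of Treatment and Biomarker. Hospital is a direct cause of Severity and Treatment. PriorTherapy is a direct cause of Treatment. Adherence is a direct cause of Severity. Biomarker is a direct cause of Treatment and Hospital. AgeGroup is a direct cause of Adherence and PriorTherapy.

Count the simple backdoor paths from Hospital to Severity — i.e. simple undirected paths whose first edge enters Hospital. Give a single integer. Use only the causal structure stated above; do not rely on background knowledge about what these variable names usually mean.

2

A backdoor path from Hospital to Severity is any simple undirected path whose first edge points into Hospital (i.e. leaves Hospital via a parent).
Parents of Hospital: {Biomarker}.
Enumerating:
  P1: Hospital <- Biomarker <- Outcome -> Treatment <- PriorTherapy <- AgeGroup -> Adherence -> Severity
  P2: Hospital <- Biomarker -> Treatment <- PriorTherapy <- AgeGroup -> Adherence -> Severity
That exhausts the simple backdoor paths. Count: 2.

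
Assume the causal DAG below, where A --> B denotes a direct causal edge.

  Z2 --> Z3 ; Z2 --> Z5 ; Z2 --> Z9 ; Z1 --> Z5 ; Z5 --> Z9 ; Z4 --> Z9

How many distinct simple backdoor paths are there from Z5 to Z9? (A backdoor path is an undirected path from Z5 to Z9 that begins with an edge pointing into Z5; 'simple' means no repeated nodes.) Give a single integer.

A backdoor path from Z5 to Z9 is any simple undirected path whose first edge points into Z5 (i.e. leaves Z5 via a parent).
Parents of Z5: {Z1, Z2}.
Enumerating:
  P1: Z5 <- Z2 -> Z9
That exhausts the simple backdoor paths. Count: 1.

1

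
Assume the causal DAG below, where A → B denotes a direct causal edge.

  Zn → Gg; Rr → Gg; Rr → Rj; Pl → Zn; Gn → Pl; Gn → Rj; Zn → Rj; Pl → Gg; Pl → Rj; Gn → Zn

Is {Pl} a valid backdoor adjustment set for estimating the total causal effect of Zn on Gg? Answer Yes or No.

Yes

Backdoor paths from Zn to Gg (paths whose first edge points into Zn):
  P1: Zn <- Gn -> Pl -> Rj <- Rr -> Gg
  P2: Zn <- Gn -> Pl -> Gg
  P3: Zn <- Gn -> Rj <- Rr -> Gg
  P4: Zn <- Gn -> Rj <- Pl -> Gg
  P5: Zn <- Pl <- Gn -> Rj <- Rr -> Gg
  P6: Zn <- Pl -> Rj <- Rr -> Gg
  P7: Zn <- Pl -> Gg
Condition 1 (no descendant of Zn in the set): holds — descendants of Zn are {Gg, Rj}; none are in {Pl}.
Condition 2 (every backdoor path blocked by {Pl}):
  P1: blocked at chain node Pl ∈ conditioning set.
  P2: blocked at chain node Pl ∈ conditioning set.
  P3: blocked at collider Rj (neither it nor any descendant is in the conditioning set).
  P4: blocked at collider Rj (neither it nor any descendant is in the conditioning set).
  P5: blocked at chain node Pl ∈ conditioning set.
  P6: blocked at fork node Pl ∈ conditioning set.
  P7: blocked at fork node Pl ∈ conditioning set.
{Pl} satisfies the backdoor criterion.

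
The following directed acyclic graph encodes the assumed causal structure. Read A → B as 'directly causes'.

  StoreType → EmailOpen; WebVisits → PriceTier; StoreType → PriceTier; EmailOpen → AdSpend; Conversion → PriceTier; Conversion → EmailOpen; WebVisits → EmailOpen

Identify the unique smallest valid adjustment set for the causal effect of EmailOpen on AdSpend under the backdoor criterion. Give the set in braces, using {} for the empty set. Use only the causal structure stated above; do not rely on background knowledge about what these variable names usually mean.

{}

Variables eligible for adjustment (non-descendants of EmailOpen, excluding EmailOpen and AdSpend): {Conversion, PriceTier, StoreType, WebVisits}.
Backdoor paths from EmailOpen to AdSpend:
  (none)
With no backdoor paths the empty set already satisfies the criterion, and it is trivially minimal.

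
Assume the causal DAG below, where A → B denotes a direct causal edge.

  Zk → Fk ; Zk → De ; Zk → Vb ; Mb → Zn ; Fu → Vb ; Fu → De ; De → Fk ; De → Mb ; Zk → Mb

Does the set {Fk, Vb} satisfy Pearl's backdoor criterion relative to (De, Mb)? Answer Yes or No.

Backdoor paths from De to Mb (paths whose first edge points into De):
  P1: De <- Fu -> Vb <- Zk -> Mb
  P2: De <- Zk -> Mb
Condition 1 (no descendant of De in the set): FAILS — Fk is a descendant of De.
Condition 2 (every backdoor path blocked by {Fk, Vb}):
  P1: open — collider(s) Vb are conditioned on (or have a conditioned descendant) and no non-collider on the path is in the set.
  P2: open — no interior node is in the conditioning set.
{Fk, Vb} does not satisfy the backdoor criterion.

No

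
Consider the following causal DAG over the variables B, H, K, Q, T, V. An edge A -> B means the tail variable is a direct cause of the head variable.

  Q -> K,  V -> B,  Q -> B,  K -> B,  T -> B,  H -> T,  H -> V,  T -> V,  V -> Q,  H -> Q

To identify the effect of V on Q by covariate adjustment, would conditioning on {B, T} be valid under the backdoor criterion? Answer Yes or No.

Backdoor paths from V to Q (paths whose first edge points into V):
  P1: V <- H -> T -> B <- Q
  P2: V <- H -> T -> B <- K <- Q
  P3: V <- H -> Q
  P4: V <- T <- H -> Q
  P5: V <- T -> B <- Q
  P6: V <- T -> B <- K <- Q
Condition 1 (no descendant of V in the set): FAILS — B is a descendant of V.
Condition 2 (every backdoor path blocked by {B, T}):
  P1: blocked at chain node T ∈ conditioning set.
  P2: blocked at chain node T ∈ conditioning set.
  P3: open — no interior node is in the conditioning set.
  P4: blocked at chain node T ∈ conditioning set.
  P5: blocked at fork node T ∈ conditioning set.
  P6: blocked at fork node T ∈ conditioning set.
{B, T} does not satisfy the backdoor criterion.

No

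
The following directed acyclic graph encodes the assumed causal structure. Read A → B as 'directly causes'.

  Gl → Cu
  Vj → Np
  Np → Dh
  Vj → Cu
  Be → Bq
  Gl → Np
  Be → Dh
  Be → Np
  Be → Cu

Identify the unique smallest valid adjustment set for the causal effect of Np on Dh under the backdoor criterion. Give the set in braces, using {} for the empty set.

{Be}

Variables eligible for adjustment (non-descendants of Np, excluding Np and Dh): {Be, Bq, Cu, Gl, Vj}.
Backdoor paths from Np to Dh:
  P1: Np <- Gl -> Cu <- Be -> Dh
  P2: Np <- Vj -> Cu <- Be -> Dh
  P3: Np <- Be -> Dh
The empty set is not sufficient: P3 (Np <- Be -> Dh) has no collider blocking it and no conditioned non-collider, so it is open.
Try {Be}:
  P1: blocked at collider Cu (neither it nor any descendant is in the conditioning set).
  P2: blocked at collider Cu (neither it nor any descendant is in the conditioning set).
  P3: blocked at fork node Be ∈ conditioning set.
{Be} contains no descendant of Np and blocks every backdoor path.
No other singleton works — e.g. {Gl} leaves P3 open — so {Be} is the unique smallest valid adjustment set.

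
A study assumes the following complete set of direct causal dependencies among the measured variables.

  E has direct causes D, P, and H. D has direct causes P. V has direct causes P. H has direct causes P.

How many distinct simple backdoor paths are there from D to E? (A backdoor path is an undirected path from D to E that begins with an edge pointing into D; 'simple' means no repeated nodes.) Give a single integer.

2

A backdoor path from D to E is any simple undirected path whose first edge points into D (i.e. leaves D via a parent).
Parents of D: {P}.
Enumerating:
  P1: D <- P -> H -> E
  P2: D <- P -> E
That exhausts the simple backdoor paths. Count: 2.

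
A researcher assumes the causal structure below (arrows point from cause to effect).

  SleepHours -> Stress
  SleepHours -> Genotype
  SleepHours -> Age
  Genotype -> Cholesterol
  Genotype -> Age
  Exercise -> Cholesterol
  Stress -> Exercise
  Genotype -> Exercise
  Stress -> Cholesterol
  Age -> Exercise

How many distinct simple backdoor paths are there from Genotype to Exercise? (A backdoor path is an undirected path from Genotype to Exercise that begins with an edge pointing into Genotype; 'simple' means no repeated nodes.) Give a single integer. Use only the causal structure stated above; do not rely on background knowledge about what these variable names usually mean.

A backdoor path from Genotype to Exercise is any simple undirected path whose first edge points into Genotype (i.e. leaves Genotype via a parent).
Parents of Genotype: {SleepHours}.
Enumerating:
  P1: Genotype <- SleepHours -> Age -> Exercise
  P2: Genotype <- SleepHours -> Stress -> Exercise
  P3: Genotype <- SleepHours -> Stress -> Cholesterol <- Exercise
That exhausts the simple backdoor paths. Count: 3.

3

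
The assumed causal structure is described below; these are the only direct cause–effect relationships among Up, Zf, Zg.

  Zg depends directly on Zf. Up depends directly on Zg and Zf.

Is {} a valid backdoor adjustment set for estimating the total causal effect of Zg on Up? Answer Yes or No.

Backdoor paths from Zg to Up (paths whose first edge points into Zg):
  P1: Zg <- Zf -> Up
Condition 1 (no descendant of Zg in the set): holds — descendants of Zg are {Up}; none are in {}.
Condition 2 (every backdoor path blocked by {}):
  P1: open — no interior node is in the conditioning set.
{} does not satisfy the backdoor criterion.

No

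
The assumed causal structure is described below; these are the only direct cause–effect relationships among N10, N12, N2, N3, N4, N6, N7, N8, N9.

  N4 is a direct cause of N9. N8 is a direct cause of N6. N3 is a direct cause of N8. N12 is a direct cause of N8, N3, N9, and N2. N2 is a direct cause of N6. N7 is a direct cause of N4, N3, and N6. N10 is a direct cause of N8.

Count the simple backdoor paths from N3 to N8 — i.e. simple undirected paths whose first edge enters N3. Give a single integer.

A backdoor path from N3 to N8 is any simple undirected path whose first edge points into N3 (i.e. leaves N3 via a parent).
Parents of N3: {N12, N7}.
Enumerating:
  P1: N3 <- N12 -> N2 -> N6 <- N8
  P2: N3 <- N12 -> N8
  P3: N3 <- N12 -> N9 <- N4 <- N7 -> N6 <- N8
  P4: N3 <- N7 -> N4 -> N9 <- N12 -> N2 -> N6 <- N8
  P5: N3 <- N7 -> N4 -> N9 <- N12 -> N8
  P6: N3 <- N7 -> N6 <- N2 <- N12 -> N8
  P7: N3 <- N7 -> N6 <- N8
That exhausts the simple backdoor paths. Count: 7.

7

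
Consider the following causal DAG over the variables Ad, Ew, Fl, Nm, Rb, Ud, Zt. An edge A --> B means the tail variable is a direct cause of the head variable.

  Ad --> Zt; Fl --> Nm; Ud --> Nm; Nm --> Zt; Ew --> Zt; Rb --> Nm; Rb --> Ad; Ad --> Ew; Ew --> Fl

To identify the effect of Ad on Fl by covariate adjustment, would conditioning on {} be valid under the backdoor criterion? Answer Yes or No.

Yes

Backdoor paths from Ad to Fl (paths whose first edge points into Ad):
  P1: Ad <- Rb -> Nm <- Fl
  P2: Ad <- Rb -> Nm -> Zt <- Ew -> Fl
Condition 1 (no descendant of Ad in the set): holds — descendants of Ad are {Ew, Fl, Nm, Zt}; none are in {}.
Condition 2 (every backdoor path blocked by {}):
  P1: blocked at collider Nm (neither it nor any descendant is in the conditioning set).
  P2: blocked at collider Zt (neither it nor any descendant is in the conditioning set).
{} satisfies the backdoor criterion.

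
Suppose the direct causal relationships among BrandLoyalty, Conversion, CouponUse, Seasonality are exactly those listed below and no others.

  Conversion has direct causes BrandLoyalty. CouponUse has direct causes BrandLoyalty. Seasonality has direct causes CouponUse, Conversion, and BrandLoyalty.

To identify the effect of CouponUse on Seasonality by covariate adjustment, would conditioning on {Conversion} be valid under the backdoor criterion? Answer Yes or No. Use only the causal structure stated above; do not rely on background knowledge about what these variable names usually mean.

No

Backdoor paths from CouponUse to Seasonality (paths whose first edge points into CouponUse):
  P1: CouponUse <- BrandLoyalty -> Conversion -> Seasonality
  P2: CouponUse <- BrandLoyalty -> Seasonality
Condition 1 (no descendant of CouponUse in the set): holds — descendants of CouponUse are {Seasonality}; none are in {Conversion}.
Condition 2 (every backdoor path blocked by {Conversion}):
  P1: blocked at chain node Conversion ∈ conditioning set.
  P2: open — no interior node is in the conditioning set.
{Conversion} does not satisfy the backdoor criterion.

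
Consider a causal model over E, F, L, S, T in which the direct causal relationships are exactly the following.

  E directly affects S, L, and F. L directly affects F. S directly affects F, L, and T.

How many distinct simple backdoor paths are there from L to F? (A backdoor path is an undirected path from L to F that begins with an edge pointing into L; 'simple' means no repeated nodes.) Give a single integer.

A backdoor path from L to F is any simple undirected path whose first edge points into L (i.e. leaves L via a parent).
Parents of L: {E, S}.
Enumerating:
  P1: L <- E -> S -> F
  P2: L <- E -> F
  P3: L <- S <- E -> F
  P4: L <- S -> F
That exhausts the simple backdoor paths. Count: 4.

4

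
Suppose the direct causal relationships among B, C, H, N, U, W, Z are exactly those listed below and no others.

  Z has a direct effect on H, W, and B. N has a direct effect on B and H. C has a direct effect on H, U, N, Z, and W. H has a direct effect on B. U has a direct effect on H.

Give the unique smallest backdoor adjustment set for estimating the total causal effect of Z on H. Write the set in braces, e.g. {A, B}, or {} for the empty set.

{C}

Variables eligible for adjustment (non-descendants of Z, excluding Z and H): {C, N, U}.
Backdoor paths from Z to H:
  P1: Z <- C -> N -> H
  P2: Z <- C -> N -> B <- H
  P3: Z <- C -> U -> H
  P4: Z <- C -> H
The empty set is not sufficient: P1 (Z <- C -> N -> H) has no collider blocking it and no conditioned non-collider, so it is open.
Try {C}:
  P1: blocked at fork node C ∈ conditioning set.
  P2: blocked at fork node C ∈ conditioning set.
  P3: blocked at fork node C ∈ conditioning set.
  P4: blocked at fork node C ∈ conditioning set.
{C} contains no descendant of Z and blocks every backdoor path.
No other singleton works — e.g. {N} leaves P3 open — so {C} is the unique smallest valid adjustment set.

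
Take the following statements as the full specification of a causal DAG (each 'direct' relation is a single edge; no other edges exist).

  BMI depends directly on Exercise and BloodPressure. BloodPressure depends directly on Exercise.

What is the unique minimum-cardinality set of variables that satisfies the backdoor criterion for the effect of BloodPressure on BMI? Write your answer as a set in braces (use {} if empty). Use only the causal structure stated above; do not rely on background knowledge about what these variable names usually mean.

{Exercise}

Variables eligible for adjustment (non-descendants of BloodPressure, excluding BloodPressure and BMI): {Exercise}.
Backdoor paths from BloodPressure to BMI:
  P1: BloodPressure <- Exercise -> BMI
The empty set is not sufficient: P1 (BloodPressure <- Exercise -> BMI) has no collider blocking it and no conditioned non-collider, so it is open.
Try {Exercise}:
  P1: blocked at fork node Exercise ∈ conditioning set.
{Exercise} contains no descendant of BloodPressure and blocks every backdoor path.
{Exercise} is the unique smallest valid adjustment set.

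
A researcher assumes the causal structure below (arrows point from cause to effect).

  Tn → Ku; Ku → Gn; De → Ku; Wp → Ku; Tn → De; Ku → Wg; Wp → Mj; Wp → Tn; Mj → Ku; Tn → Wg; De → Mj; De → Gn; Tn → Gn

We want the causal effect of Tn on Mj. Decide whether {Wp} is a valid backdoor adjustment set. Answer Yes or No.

Yes

Backdoor paths from Tn to Mj (paths whose first edge points into Tn):
  P1: Tn <- Wp -> Mj
  P2: Tn <- Wp -> Ku <- De -> Mj
  P3: Tn <- Wp -> Ku <- Mj
  P4: Tn <- Wp -> Ku -> Gn <- De -> Mj
Condition 1 (no descendant of Tn in the set): holds — descendants of Tn are {De, Gn, Ku, Mj, Wg}; none are in {Wp}.
Condition 2 (every backdoor path blocked by {Wp}):
  P1: blocked at fork node Wp ∈ conditioning set.
  P2: blocked at fork node Wp ∈ conditioning set.
  P3: blocked at fork node Wp ∈ conditioning set.
  P4: blocked at fork node Wp ∈ conditioning set.
{Wp} satisfies the backdoor criterion.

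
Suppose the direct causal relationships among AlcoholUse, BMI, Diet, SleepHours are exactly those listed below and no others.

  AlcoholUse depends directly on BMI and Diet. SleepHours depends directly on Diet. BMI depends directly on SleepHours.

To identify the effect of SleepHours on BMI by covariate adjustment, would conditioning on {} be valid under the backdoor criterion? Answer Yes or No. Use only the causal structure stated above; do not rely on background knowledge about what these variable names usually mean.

Backdoor paths from SleepHours to BMI (paths whose first edge points into SleepHours):
  P1: SleepHours <- Diet -> AlcoholUse <- BMI
Condition 1 (no descendant of SleepHours in the set): holds — descendants of SleepHours are {AlcoholUse, BMI}; none are in {}.
Condition 2 (every backdoor path blocked by {}):
  P1: blocked at collider AlcoholUse (neither it nor any descendant is in the conditioning set).
{} satisfies the backdoor criterion.

Yes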